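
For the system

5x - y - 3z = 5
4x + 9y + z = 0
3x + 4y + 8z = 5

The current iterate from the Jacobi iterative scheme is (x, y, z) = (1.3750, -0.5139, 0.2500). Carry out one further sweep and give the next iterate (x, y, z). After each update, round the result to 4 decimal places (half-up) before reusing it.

(1.0472, -0.6389, 0.3663)

One sweep:
  x = (5 - (-1)·-0.5139 - (-3)·0.2500) / (5) = 1.0472
  y = (0 - (4)·1.3750 - (1)·0.2500) / (9) = -0.6389
  z = (5 - (3)·1.3750 - (4)·-0.5139) / (8) = 0.3663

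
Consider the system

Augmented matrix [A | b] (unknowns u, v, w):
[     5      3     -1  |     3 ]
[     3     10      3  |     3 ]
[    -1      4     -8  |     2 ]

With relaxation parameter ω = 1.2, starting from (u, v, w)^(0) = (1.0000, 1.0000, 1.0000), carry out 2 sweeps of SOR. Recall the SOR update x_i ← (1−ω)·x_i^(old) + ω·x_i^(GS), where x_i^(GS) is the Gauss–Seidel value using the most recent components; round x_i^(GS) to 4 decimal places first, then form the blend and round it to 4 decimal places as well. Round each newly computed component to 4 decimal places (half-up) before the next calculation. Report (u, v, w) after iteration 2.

Iteration 1:
  u: GS value = (3 - (3)·1.0000 - (-1)·1.0000) / (5) = 0.2000;  u ← (1−ω)·1.0000 + ω·0.2000 = 0.0400
  v: GS value = (3 - (3)·0.0400 - (3)·1.0000) / (10) = -0.0120;  v ← (1−ω)·1.0000 + ω·-0.0120 = -0.2144
  w: GS value = (2 - (-1)·0.0400 - (4)·-0.2144) / (-8) = -0.3622;  w ← (1−ω)·1.0000 + ω·-0.3622 = -0.6346
Iteration 2:
  u: GS value = (3 - (3)·-0.2144 - (-1)·-0.6346) / (5) = 0.6017;  u ← (1−ω)·0.0400 + ω·0.6017 = 0.7140
  v: GS value = (3 - (3)·0.7140 - (3)·-0.6346) / (10) = 0.2762;  v ← (1−ω)·-0.2144 + ω·0.2762 = 0.3743
  w: GS value = (2 - (-1)·0.7140 - (4)·0.3743) / (-8) = -0.1521;  w ← (1−ω)·-0.6346 + ω·-0.1521 = -0.0556

(0.7140, 0.3743, -0.0556)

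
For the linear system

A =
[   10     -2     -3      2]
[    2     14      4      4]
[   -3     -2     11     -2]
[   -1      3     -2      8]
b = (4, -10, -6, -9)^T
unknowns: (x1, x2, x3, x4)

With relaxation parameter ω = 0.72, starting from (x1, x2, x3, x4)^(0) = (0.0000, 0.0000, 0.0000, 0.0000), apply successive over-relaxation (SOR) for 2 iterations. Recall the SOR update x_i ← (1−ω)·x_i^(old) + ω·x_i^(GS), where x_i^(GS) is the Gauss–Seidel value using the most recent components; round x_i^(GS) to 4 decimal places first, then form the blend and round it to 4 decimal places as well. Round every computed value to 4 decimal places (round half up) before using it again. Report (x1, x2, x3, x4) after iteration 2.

Iteration 1:
  x1: GS value = (4 - (-2)·0.0000 - (-3)·0.0000 - (2)·0.0000) / (10) = 0.4000;  x1 ← (1−ω)·0.0000 + ω·0.4000 = 0.2880
  x2: GS value = (-10 - (2)·0.2880 - (4)·0.0000 - (4)·0.0000) / (14) = -0.7554;  x2 ← (1−ω)·0.0000 + ω·-0.7554 = -0.5439
  x3: GS value = (-6 - (-3)·0.2880 - (-2)·-0.5439 - (-2)·0.0000) / (11) = -0.5658;  x3 ← (1−ω)·0.0000 + ω·-0.5658 = -0.4074
  x4: GS value = (-9 - (-1)·0.2880 - (3)·-0.5439 - (-2)·-0.4074) / (8) = -0.9869;  x4 ← (1−ω)·0.0000 + ω·-0.9869 = -0.7106
Iteration 2:
  x1: GS value = (4 - (-2)·-0.5439 - (-3)·-0.4074 - (2)·-0.7106) / (10) = 0.3111;  x1 ← (1−ω)·0.2880 + ω·0.3111 = 0.3046
  x2: GS value = (-10 - (2)·0.3046 - (4)·-0.4074 - (4)·-0.7106) / (14) = -0.4384;  x2 ← (1−ω)·-0.5439 + ω·-0.4384 = -0.4679
  x3: GS value = (-6 - (-3)·0.3046 - (-2)·-0.4679 - (-2)·-0.7106) / (11) = -0.6767;  x3 ← (1−ω)·-0.4074 + ω·-0.6767 = -0.6013
  x4: GS value = (-9 - (-1)·0.3046 - (3)·-0.4679 - (-2)·-0.6013) / (8) = -1.0618;  x4 ← (1−ω)·-0.7106 + ω·-1.0618 = -0.9635

(0.3046, -0.4679, -0.6013, -0.9635)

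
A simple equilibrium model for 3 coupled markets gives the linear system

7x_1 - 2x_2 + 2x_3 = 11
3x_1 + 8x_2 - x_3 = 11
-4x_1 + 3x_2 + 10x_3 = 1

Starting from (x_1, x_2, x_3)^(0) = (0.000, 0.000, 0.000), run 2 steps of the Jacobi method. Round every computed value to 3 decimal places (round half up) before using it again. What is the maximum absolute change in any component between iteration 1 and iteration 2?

Iteration 1:
  x_1 = (11 - (-2)·0.000 - (2)·0.000) / (7) = 1.571
  x_2 = (11 - (3)·0.000 - (-1)·0.000) / (8) = 1.375
  x_3 = (1 - (-4)·0.000 - (3)·0.000) / (10) = 0.100
Iteration 2:
  x_1 = (11 - (-2)·1.375 - (2)·0.100) / (7) = 1.936
  x_2 = (11 - (3)·1.571 - (-1)·0.100) / (8) = 0.798
  x_3 = (1 - (-4)·1.571 - (3)·1.375) / (10) = 0.316
Change: (0.365, -0.577, 0.216) → max |·| = 0.577

0.577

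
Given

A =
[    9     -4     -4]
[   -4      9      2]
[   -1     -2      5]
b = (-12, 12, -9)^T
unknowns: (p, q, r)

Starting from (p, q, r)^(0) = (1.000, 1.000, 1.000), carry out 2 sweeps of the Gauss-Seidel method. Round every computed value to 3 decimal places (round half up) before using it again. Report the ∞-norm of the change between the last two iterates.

Iteration 1:
  p = (-12 - (-4)·1.000 - (-4)·1.000) / (9) = -0.444
  q = (12 - (-4)·-0.444 - (2)·1.000) / (9) = 0.914
  r = (-9 - (-1)·-0.444 - (-2)·0.914) / (5) = -1.523
Iteration 2:
  p = (-12 - (-4)·0.914 - (-4)·-1.523) / (9) = -1.604
  q = (12 - (-4)·-1.604 - (2)·-1.523) / (9) = 0.959
  r = (-9 - (-1)·-1.604 - (-2)·0.959) / (5) = -1.737
Change: (-1.160, 0.045, -0.214) → max |·| = 1.160

1.160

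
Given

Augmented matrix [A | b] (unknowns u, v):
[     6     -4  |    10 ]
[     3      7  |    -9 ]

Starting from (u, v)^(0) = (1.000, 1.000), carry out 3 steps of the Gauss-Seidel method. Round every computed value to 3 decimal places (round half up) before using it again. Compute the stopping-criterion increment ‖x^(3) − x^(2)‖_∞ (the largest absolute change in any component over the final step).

Iteration 1:
  u = (10 - (-4)·1.000) / (6) = 2.333
  v = (-9 - (3)·2.333) / (7) = -2.286
Iteration 2:
  u = (10 - (-4)·-2.286) / (6) = 0.143
  v = (-9 - (3)·0.143) / (7) = -1.347
Iteration 3:
  u = (10 - (-4)·-1.347) / (6) = 0.769
  v = (-9 - (3)·0.769) / (7) = -1.615
Change: (0.626, -0.268) → max |·| = 0.626

0.626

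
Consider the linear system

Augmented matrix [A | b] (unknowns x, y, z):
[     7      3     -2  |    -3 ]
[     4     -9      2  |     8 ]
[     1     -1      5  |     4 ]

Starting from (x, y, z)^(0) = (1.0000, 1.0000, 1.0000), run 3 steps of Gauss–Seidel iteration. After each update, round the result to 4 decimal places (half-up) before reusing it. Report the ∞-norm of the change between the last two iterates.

0.1435

Iteration 1:
  x = (-3 - (3)·1.0000 - (-2)·1.0000) / (7) = -0.5714
  y = (8 - (4)·-0.5714 - (2)·1.0000) / (-9) = -0.9206
  z = (4 - (1)·-0.5714 - (-1)·-0.9206) / (5) = 0.7302
Iteration 2:
  x = (-3 - (3)·-0.9206 - (-2)·0.7302) / (7) = 0.1746
  y = (8 - (4)·0.1746 - (2)·0.7302) / (-9) = -0.6490
  z = (4 - (1)·0.1746 - (-1)·-0.6490) / (5) = 0.6353
Iteration 3:
  x = (-3 - (3)·-0.6490 - (-2)·0.6353) / (7) = 0.0311
  y = (8 - (4)·0.0311 - (2)·0.6353) / (-9) = -0.7339
  z = (4 - (1)·0.0311 - (-1)·-0.7339) / (5) = 0.6470
Change: (-0.1435, -0.0849, 0.0117) → max |·| = 0.1435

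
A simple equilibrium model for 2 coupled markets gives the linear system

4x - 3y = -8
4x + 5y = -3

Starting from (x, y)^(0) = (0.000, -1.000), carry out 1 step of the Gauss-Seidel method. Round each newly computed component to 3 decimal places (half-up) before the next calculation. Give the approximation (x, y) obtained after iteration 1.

(-2.750, 1.600)

Iteration 1:
  x = (-8 - (-3)·-1.000) / (4) = -2.750
  y = (-3 - (4)·-2.750) / (5) = 1.600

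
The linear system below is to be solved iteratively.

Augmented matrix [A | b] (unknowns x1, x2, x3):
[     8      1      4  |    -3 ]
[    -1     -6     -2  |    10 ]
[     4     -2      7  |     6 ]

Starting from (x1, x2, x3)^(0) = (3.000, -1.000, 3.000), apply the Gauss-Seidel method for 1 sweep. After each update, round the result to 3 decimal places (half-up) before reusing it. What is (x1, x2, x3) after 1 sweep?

(-1.750, -2.375, 1.179)

Iteration 1:
  x1 = (-3 - (1)·-1.000 - (4)·3.000) / (8) = -1.750
  x2 = (10 - (-1)·-1.750 - (-2)·3.000) / (-6) = -2.375
  x3 = (6 - (4)·-1.750 - (-2)·-2.375) / (7) = 1.179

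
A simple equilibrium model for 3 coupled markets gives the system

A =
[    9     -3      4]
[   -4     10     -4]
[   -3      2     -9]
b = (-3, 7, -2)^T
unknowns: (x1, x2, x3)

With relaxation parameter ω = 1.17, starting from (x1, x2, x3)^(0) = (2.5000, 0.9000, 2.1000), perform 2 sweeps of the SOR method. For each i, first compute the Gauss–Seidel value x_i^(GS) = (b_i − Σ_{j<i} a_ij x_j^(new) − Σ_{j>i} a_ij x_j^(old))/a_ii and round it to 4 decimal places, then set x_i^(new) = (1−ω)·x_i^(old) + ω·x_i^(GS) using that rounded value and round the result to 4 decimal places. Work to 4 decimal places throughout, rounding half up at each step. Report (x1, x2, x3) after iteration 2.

Iteration 1:
  x1: GS value = (-3 - (-3)·0.9000 - (4)·2.1000) / (9) = -0.9667;  x1 ← (1−ω)·2.5000 + ω·-0.9667 = -1.5560
  x2: GS value = (7 - (-4)·-1.5560 - (-4)·2.1000) / (10) = 0.9176;  x2 ← (1−ω)·0.9000 + ω·0.9176 = 0.9206
  x3: GS value = (-2 - (-3)·-1.5560 - (2)·0.9206) / (-9) = 0.9455;  x3 ← (1−ω)·2.1000 + ω·0.9455 = 0.7492
Iteration 2:
  x1: GS value = (-3 - (-3)·0.9206 - (4)·0.7492) / (9) = -0.3594;  x1 ← (1−ω)·-1.5560 + ω·-0.3594 = -0.1560
  x2: GS value = (7 - (-4)·-0.1560 - (-4)·0.7492) / (10) = 0.9373;  x2 ← (1−ω)·0.9206 + ω·0.9373 = 0.9401
  x3: GS value = (-2 - (-3)·-0.1560 - (2)·0.9401) / (-9) = 0.4831;  x3 ← (1−ω)·0.7492 + ω·0.4831 = 0.4379

(-0.1560, 0.9401, 0.4379)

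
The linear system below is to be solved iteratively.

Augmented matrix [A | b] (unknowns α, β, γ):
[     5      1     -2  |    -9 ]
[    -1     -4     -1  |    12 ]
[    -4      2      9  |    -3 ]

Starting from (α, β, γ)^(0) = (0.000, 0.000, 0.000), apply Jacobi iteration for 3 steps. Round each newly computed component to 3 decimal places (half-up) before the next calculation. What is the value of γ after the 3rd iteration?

Iteration 1:
  α = (-9 - (1)·0.000 - (-2)·0.000) / (5) = -1.800
  β = (12 - (-1)·0.000 - (-1)·0.000) / (-4) = -3.000
  γ = (-3 - (-4)·0.000 - (2)·0.000) / (9) = -0.333
Iteration 2:
  α = (-9 - (1)·-3.000 - (-2)·-0.333) / (5) = -1.333
  β = (12 - (-1)·-1.800 - (-1)·-0.333) / (-4) = -2.467
  γ = (-3 - (-4)·-1.800 - (2)·-3.000) / (9) = -0.467
Iteration 3:
  α = (-9 - (1)·-2.467 - (-2)·-0.467) / (5) = -1.493
  β = (12 - (-1)·-1.333 - (-1)·-0.467) / (-4) = -2.550
  γ = (-3 - (-4)·-1.333 - (2)·-2.467) / (9) = -0.378

-0.378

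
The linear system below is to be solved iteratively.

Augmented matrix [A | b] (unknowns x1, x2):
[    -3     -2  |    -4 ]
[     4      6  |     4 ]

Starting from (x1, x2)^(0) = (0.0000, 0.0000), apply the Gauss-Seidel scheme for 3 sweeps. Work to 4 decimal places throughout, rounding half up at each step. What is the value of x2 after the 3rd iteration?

-0.3649

Iteration 1:
  x1 = (-4 - (-2)·0.0000) / (-3) = 1.3333
  x2 = (4 - (4)·1.3333) / (6) = -0.2222
Iteration 2:
  x1 = (-4 - (-2)·-0.2222) / (-3) = 1.4815
  x2 = (4 - (4)·1.4815) / (6) = -0.3210
Iteration 3:
  x1 = (-4 - (-2)·-0.3210) / (-3) = 1.5473
  x2 = (4 - (4)·1.5473) / (6) = -0.3649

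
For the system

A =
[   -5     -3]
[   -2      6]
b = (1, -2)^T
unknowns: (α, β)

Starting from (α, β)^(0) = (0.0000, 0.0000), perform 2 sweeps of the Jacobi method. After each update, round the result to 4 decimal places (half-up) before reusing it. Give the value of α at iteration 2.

Iteration 1:
  α = (1 - (-3)·0.0000) / (-5) = -0.2000
  β = (-2 - (-2)·0.0000) / (6) = -0.3333
Iteration 2:
  α = (1 - (-3)·-0.3333) / (-5) = 0.0000
  β = (-2 - (-2)·-0.2000) / (6) = -0.4000

0.0000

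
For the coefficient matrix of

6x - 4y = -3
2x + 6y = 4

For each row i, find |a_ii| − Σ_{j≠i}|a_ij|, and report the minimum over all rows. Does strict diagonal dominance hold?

row 1: |6| − (4) = 2
row 2: |6| − (2) = 4
minimum over rows = 2 → strictly diagonally dominant (convergence guaranteed)

2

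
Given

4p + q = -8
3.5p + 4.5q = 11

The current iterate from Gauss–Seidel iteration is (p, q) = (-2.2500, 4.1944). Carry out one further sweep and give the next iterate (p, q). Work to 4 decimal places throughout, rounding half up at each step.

One sweep:
  p = (-8 - (1)·4.1944) / (4) = -3.0486
  q = (11 - (3.5)·-3.0486) / (4.5) = 4.8156

(-3.0486, 4.8156)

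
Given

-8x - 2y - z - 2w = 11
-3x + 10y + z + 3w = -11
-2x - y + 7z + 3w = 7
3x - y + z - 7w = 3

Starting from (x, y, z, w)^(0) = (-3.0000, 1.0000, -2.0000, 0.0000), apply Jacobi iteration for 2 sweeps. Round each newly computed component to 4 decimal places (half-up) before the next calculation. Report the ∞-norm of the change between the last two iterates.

Iteration 1:
  x = (11 - (-2)·1.0000 - (-1)·-2.0000 - (-2)·0.0000) / (-8) = -1.3750
  y = (-11 - (-3)·-3.0000 - (1)·-2.0000 - (3)·0.0000) / (10) = -1.8000
  z = (7 - (-2)·-3.0000 - (-1)·1.0000 - (3)·0.0000) / (7) = 0.2857
  w = (3 - (3)·-3.0000 - (-1)·1.0000 - (1)·-2.0000) / (-7) = -2.1429
Iteration 2:
  x = (11 - (-2)·-1.8000 - (-1)·0.2857 - (-2)·-2.1429) / (-8) = -0.4250
  y = (-11 - (-3)·-1.3750 - (1)·0.2857 - (3)·-2.1429) / (10) = -0.8982
  z = (7 - (-2)·-1.3750 - (-1)·-1.8000 - (3)·-2.1429) / (7) = 1.2684
  w = (3 - (3)·-1.3750 - (-1)·-1.8000 - (1)·0.2857) / (-7) = -0.7199
Change: (0.9500, 0.9018, 0.9827, 1.4230) → max |·| = 1.4230

1.4230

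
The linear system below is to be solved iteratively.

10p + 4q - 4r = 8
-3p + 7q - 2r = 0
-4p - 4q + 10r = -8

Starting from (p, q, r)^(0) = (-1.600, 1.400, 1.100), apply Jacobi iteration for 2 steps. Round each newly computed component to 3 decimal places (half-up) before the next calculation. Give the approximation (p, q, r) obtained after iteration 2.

(0.596, 0.040, -0.676)

Iteration 1:
  p = (8 - (4)·1.400 - (-4)·1.100) / (10) = 0.680
  q = (0 - (-3)·-1.600 - (-2)·1.100) / (7) = -0.371
  r = (-8 - (-4)·-1.600 - (-4)·1.400) / (10) = -0.880
Iteration 2:
  p = (8 - (4)·-0.371 - (-4)·-0.880) / (10) = 0.596
  q = (0 - (-3)·0.680 - (-2)·-0.880) / (7) = 0.040
  r = (-8 - (-4)·0.680 - (-4)·-0.371) / (10) = -0.676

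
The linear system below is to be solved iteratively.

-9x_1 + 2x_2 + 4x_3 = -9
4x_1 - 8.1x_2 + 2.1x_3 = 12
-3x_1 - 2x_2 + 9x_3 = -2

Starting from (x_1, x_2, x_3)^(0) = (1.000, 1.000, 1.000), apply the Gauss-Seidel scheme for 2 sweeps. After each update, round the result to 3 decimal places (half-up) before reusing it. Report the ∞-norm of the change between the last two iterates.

Iteration 1:
  x_1 = (-9 - (2)·1.000 - (4)·1.000) / (-9) = 1.667
  x_2 = (12 - (4)·1.667 - (2.1)·1.000) / (-8.1) = -0.399
  x_3 = (-2 - (-3)·1.667 - (-2)·-0.399) / (9) = 0.245
Iteration 2:
  x_1 = (-9 - (2)·-0.399 - (4)·0.245) / (-9) = 1.020
  x_2 = (12 - (4)·1.020 - (2.1)·0.245) / (-8.1) = -0.914
  x_3 = (-2 - (-3)·1.020 - (-2)·-0.914) / (9) = -0.085
Change: (-0.647, -0.515, -0.330) → max |·| = 0.647

0.647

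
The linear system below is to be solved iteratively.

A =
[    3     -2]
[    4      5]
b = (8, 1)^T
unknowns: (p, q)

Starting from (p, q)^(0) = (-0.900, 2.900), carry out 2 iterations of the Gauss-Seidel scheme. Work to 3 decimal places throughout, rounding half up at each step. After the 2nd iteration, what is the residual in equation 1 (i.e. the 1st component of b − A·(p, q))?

Iteration 1:
  p = (8 - (-2)·2.900) / (3) = 4.600
  q = (1 - (4)·4.600) / (5) = -3.480
Iteration 2:
  p = (8 - (-2)·-3.480) / (3) = 0.347
  q = (1 - (4)·0.347) / (5) = -0.078
Residual b − A·x = (6.803, 0.002)

6.803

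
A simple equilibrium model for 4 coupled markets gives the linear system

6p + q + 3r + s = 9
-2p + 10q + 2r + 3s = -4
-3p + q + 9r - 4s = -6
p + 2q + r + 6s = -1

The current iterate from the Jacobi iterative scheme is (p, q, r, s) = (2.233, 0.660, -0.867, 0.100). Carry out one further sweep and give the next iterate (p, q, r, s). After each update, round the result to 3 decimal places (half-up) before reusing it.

One sweep:
  p = (9 - (1)·0.660 - (3)·-0.867 - (1)·0.100) / (6) = 1.807
  q = (-4 - (-2)·2.233 - (2)·-0.867 - (3)·0.100) / (10) = 0.190
  r = (-6 - (-3)·2.233 - (1)·0.660 - (-4)·0.100) / (9) = 0.049
  s = (-1 - (1)·2.233 - (2)·0.660 - (1)·-0.867) / (6) = -0.614

(1.807, 0.190, 0.049, -0.614)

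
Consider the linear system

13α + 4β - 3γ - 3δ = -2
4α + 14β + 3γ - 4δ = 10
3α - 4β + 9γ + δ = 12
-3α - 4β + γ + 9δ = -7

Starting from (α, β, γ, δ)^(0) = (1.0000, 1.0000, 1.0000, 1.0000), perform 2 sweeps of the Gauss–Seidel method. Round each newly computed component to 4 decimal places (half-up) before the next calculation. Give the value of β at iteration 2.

0.2544

Iteration 1:
  α = (-2 - (4)·1.0000 - (-3)·1.0000 - (-3)·1.0000) / (13) = 0.0000
  β = (10 - (4)·0.0000 - (3)·1.0000 - (-4)·1.0000) / (14) = 0.7857
  γ = (12 - (3)·0.0000 - (-4)·0.7857 - (1)·1.0000) / (9) = 1.5714
  δ = (-7 - (-3)·0.0000 - (-4)·0.7857 - (1)·1.5714) / (9) = -0.6032
Iteration 2:
  α = (-2 - (4)·0.7857 - (-3)·1.5714 - (-3)·-0.6032) / (13) = -0.1722
  β = (10 - (4)·-0.1722 - (3)·1.5714 - (-4)·-0.6032) / (14) = 0.2544
  γ = (12 - (3)·-0.1722 - (-4)·0.2544 - (1)·-0.6032) / (9) = 1.5708
  δ = (-7 - (-3)·-0.1722 - (-4)·0.2544 - (1)·1.5708) / (9) = -0.8966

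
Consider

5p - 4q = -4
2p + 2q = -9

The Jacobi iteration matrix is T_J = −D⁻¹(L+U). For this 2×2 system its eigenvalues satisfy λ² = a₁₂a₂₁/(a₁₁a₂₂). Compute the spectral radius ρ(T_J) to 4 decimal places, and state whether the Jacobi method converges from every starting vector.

a₁₂a₂₁/(a₁₁a₂₂) = (-4)·(2) / ((5)·(2)) = -0.800000
ρ = √|-0.800000| = √0.800000 = 0.8944
ρ < 1, so Jacobi converges

0.8944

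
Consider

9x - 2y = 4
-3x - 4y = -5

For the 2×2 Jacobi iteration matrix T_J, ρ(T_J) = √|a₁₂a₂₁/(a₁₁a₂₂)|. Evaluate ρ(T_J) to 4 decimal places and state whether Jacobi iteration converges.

a₁₂a₂₁/(a₁₁a₂₂) = (-2)·(-3) / ((9)·(-4)) = -0.166667
ρ = √|-0.166667| = √0.166667 = 0.4082
ρ < 1, so Jacobi converges

0.4082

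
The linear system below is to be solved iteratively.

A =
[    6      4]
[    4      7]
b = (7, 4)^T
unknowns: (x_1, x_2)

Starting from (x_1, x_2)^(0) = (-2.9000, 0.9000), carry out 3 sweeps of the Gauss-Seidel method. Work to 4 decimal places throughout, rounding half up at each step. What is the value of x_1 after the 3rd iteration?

Iteration 1:
  x_1 = (7 - (4)·0.9000) / (6) = 0.5667
  x_2 = (4 - (4)·0.5667) / (7) = 0.2476
Iteration 2:
  x_1 = (7 - (4)·0.2476) / (6) = 1.0016
  x_2 = (4 - (4)·1.0016) / (7) = -0.0009
Iteration 3:
  x_1 = (7 - (4)·-0.0009) / (6) = 1.1673
  x_2 = (4 - (4)·1.1673) / (7) = -0.0956

1.1673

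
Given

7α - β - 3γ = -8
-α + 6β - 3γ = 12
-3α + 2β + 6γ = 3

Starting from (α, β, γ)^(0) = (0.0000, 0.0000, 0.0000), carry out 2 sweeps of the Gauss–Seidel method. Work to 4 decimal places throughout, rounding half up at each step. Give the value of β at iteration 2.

Iteration 1:
  α = (-8 - (-1)·0.0000 - (-3)·0.0000) / (7) = -1.1429
  β = (12 - (-1)·-1.1429 - (-3)·0.0000) / (6) = 1.8095
  γ = (3 - (-3)·-1.1429 - (2)·1.8095) / (6) = -0.6746
Iteration 2:
  α = (-8 - (-1)·1.8095 - (-3)·-0.6746) / (7) = -1.1735
  β = (12 - (-1)·-1.1735 - (-3)·-0.6746) / (6) = 1.4671
  γ = (3 - (-3)·-1.1735 - (2)·1.4671) / (6) = -0.5758

1.4671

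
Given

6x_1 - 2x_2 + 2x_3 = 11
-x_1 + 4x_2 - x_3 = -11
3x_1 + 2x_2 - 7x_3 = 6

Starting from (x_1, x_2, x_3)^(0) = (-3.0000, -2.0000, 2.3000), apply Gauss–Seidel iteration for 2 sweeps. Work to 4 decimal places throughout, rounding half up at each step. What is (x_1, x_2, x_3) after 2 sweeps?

Iteration 1:
  x_1 = (11 - (-2)·-2.0000 - (2)·2.3000) / (6) = 0.4000
  x_2 = (-11 - (-1)·0.4000 - (-1)·2.3000) / (4) = -2.0750
  x_3 = (6 - (3)·0.4000 - (2)·-2.0750) / (-7) = -1.2786
Iteration 2:
  x_1 = (11 - (-2)·-2.0750 - (2)·-1.2786) / (6) = 1.5679
  x_2 = (-11 - (-1)·1.5679 - (-1)·-1.2786) / (4) = -2.6777
  x_3 = (6 - (3)·1.5679 - (2)·-2.6777) / (-7) = -0.9502

(1.5679, -2.6777, -0.9502)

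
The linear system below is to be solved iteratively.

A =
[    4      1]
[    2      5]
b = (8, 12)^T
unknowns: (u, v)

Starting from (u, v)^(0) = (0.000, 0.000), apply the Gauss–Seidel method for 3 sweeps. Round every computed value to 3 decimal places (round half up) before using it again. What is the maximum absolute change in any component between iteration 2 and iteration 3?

Iteration 1:
  u = (8 - (1)·0.000) / (4) = 2.000
  v = (12 - (2)·2.000) / (5) = 1.600
Iteration 2:
  u = (8 - (1)·1.600) / (4) = 1.600
  v = (12 - (2)·1.600) / (5) = 1.760
Iteration 3:
  u = (8 - (1)·1.760) / (4) = 1.560
  v = (12 - (2)·1.560) / (5) = 1.776
Change: (-0.040, 0.016) → max |·| = 0.040

0.040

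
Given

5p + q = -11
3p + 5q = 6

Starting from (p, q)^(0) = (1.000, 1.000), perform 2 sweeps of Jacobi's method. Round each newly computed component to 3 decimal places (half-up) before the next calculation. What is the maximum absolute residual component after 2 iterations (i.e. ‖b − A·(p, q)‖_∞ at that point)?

2.040

Iteration 1:
  p = (-11 - (1)·1.000) / (5) = -2.400
  q = (6 - (3)·1.000) / (5) = 0.600
Iteration 2:
  p = (-11 - (1)·0.600) / (5) = -2.320
  q = (6 - (3)·-2.400) / (5) = 2.640
Residual b − A·x = (-2.040, -0.240); ∞-norm = 2.040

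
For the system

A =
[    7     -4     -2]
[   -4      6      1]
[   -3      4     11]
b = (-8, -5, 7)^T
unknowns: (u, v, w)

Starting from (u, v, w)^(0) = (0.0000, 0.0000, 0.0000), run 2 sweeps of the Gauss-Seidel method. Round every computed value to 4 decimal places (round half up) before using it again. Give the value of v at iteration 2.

-2.1814

Iteration 1:
  u = (-8 - (-4)·0.0000 - (-2)·0.0000) / (7) = -1.1429
  v = (-5 - (-4)·-1.1429 - (1)·0.0000) / (6) = -1.5953
  w = (7 - (-3)·-1.1429 - (4)·-1.5953) / (11) = 0.9048
Iteration 2:
  u = (-8 - (-4)·-1.5953 - (-2)·0.9048) / (7) = -1.7959
  v = (-5 - (-4)·-1.7959 - (1)·0.9048) / (6) = -2.1814
  w = (7 - (-3)·-1.7959 - (4)·-2.1814) / (11) = 0.9398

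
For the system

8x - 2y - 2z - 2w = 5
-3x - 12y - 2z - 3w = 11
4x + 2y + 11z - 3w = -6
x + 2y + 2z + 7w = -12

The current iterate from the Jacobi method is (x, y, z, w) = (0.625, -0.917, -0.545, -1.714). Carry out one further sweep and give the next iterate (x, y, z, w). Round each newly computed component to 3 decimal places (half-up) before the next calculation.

One sweep:
  x = (5 - (-2)·-0.917 - (-2)·-0.545 - (-2)·-1.714) / (8) = -0.169
  y = (11 - (-3)·0.625 - (-2)·-0.545 - (-3)·-1.714) / (-12) = -0.554
  z = (-6 - (4)·0.625 - (2)·-0.917 - (-3)·-1.714) / (11) = -1.073
  w = (-12 - (1)·0.625 - (2)·-0.917 - (2)·-0.545) / (7) = -1.386

(-0.169, -0.554, -1.073, -1.386)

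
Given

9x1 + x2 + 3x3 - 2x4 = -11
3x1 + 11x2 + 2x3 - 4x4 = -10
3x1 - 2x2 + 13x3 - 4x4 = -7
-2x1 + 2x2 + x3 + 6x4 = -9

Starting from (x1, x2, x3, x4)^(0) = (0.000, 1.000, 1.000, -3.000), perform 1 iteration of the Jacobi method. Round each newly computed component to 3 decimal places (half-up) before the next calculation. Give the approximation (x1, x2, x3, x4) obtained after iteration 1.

Iteration 1:
  x1 = (-11 - (1)·1.000 - (3)·1.000 - (-2)·-3.000) / (9) = -2.333
  x2 = (-10 - (3)·0.000 - (2)·1.000 - (-4)·-3.000) / (11) = -2.182
  x3 = (-7 - (3)·0.000 - (-2)·1.000 - (-4)·-3.000) / (13) = -1.308
  x4 = (-9 - (-2)·0.000 - (2)·1.000 - (1)·1.000) / (6) = -2.000

(-2.333, -2.182, -1.308, -2.000)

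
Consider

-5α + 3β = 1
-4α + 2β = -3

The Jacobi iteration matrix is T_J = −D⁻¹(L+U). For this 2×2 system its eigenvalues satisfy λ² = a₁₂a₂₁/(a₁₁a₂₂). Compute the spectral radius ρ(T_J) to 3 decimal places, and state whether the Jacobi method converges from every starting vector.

1.095

a₁₂a₂₁/(a₁₁a₂₂) = (3)·(-4) / ((-5)·(2)) = 1.200000
ρ = √|1.200000| = √1.200000 = 1.095
ρ > 1, so Jacobi diverges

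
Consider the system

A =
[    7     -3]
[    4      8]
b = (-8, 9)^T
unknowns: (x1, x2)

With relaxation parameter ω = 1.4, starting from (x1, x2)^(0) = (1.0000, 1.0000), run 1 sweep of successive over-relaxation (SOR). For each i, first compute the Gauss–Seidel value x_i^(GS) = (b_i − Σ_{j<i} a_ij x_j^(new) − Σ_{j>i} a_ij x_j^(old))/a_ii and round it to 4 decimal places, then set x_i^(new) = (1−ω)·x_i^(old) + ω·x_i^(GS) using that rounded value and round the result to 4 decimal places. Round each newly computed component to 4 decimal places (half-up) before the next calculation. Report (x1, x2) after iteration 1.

Iteration 1:
  x1: GS value = (-8 - (-3)·1.0000) / (7) = -0.7143;  x1 ← (1−ω)·1.0000 + ω·-0.7143 = -1.4000
  x2: GS value = (9 - (4)·-1.4000) / (8) = 1.8250;  x2 ← (1−ω)·1.0000 + ω·1.8250 = 2.1550

(-1.4000, 2.1550)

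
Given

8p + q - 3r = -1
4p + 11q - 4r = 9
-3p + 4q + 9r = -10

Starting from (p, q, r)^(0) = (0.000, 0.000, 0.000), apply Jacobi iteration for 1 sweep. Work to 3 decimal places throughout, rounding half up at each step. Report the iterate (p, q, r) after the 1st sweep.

Iteration 1:
  p = (-1 - (1)·0.000 - (-3)·0.000) / (8) = -0.125
  q = (9 - (4)·0.000 - (-4)·0.000) / (11) = 0.818
  r = (-10 - (-3)·0.000 - (4)·0.000) / (9) = -1.111

(-0.125, 0.818, -1.111)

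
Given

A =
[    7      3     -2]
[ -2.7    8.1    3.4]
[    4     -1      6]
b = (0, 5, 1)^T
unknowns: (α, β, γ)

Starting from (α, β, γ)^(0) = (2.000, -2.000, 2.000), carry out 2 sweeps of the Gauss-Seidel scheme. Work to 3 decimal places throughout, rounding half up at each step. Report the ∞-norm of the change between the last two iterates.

Iteration 1:
  α = (0 - (3)·-2.000 - (-2)·2.000) / (7) = 1.429
  β = (5 - (-2.7)·1.429 - (3.4)·2.000) / (8.1) = 0.254
  γ = (1 - (4)·1.429 - (-1)·0.254) / (6) = -0.744
Iteration 2:
  α = (0 - (3)·0.254 - (-2)·-0.744) / (7) = -0.321
  β = (5 - (-2.7)·-0.321 - (3.4)·-0.744) / (8.1) = 0.823
  γ = (1 - (4)·-0.321 - (-1)·0.823) / (6) = 0.518
Change: (-1.750, 0.569, 1.262) → max |·| = 1.750

1.750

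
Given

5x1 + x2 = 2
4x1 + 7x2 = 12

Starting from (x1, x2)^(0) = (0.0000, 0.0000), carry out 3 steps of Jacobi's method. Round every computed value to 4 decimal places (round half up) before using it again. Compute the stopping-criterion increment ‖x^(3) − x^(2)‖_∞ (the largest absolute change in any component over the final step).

Iteration 1:
  x1 = (2 - (1)·0.0000) / (5) = 0.4000
  x2 = (12 - (4)·0.0000) / (7) = 1.7143
Iteration 2:
  x1 = (2 - (1)·1.7143) / (5) = 0.0571
  x2 = (12 - (4)·0.4000) / (7) = 1.4857
Iteration 3:
  x1 = (2 - (1)·1.4857) / (5) = 0.1029
  x2 = (12 - (4)·0.0571) / (7) = 1.6817
Change: (0.0458, 0.1960) → max |·| = 0.1960

0.1960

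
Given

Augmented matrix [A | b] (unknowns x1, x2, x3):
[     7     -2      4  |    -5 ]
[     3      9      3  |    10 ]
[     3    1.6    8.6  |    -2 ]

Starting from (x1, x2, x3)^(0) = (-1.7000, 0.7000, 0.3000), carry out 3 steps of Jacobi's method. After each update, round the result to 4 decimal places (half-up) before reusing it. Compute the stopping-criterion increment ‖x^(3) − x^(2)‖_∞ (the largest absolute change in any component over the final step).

0.2055

Iteration 1:
  x1 = (-5 - (-2)·0.7000 - (4)·0.3000) / (7) = -0.6857
  x2 = (10 - (3)·-1.7000 - (3)·0.3000) / (9) = 1.5778
  x3 = (-2 - (3)·-1.7000 - (1.6)·0.7000) / (8.6) = 0.2302
Iteration 2:
  x1 = (-5 - (-2)·1.5778 - (4)·0.2302) / (7) = -0.3950
  x2 = (10 - (3)·-0.6857 - (3)·0.2302) / (9) = 1.2629
  x3 = (-2 - (3)·-0.6857 - (1.6)·1.5778) / (8.6) = -0.2869
Iteration 3:
  x1 = (-5 - (-2)·1.2629 - (4)·-0.2869) / (7) = -0.1895
  x2 = (10 - (3)·-0.3950 - (3)·-0.2869) / (9) = 1.3384
  x3 = (-2 - (3)·-0.3950 - (1.6)·1.2629) / (8.6) = -0.3297
Change: (0.2055, 0.0755, -0.0428) → max |·| = 0.2055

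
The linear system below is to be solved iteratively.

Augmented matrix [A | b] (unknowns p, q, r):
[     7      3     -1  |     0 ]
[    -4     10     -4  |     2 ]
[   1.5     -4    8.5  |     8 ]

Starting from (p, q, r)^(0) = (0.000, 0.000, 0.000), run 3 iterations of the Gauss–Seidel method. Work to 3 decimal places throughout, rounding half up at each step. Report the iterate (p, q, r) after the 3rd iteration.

(-0.098, 0.653, 1.266)

Iteration 1:
  p = (0 - (3)·0.000 - (-1)·0.000) / (7) = 0.000
  q = (2 - (-4)·0.000 - (-4)·0.000) / (10) = 0.200
  r = (8 - (1.5)·0.000 - (-4)·0.200) / (8.5) = 1.035
Iteration 2:
  p = (0 - (3)·0.200 - (-1)·1.035) / (7) = 0.062
  q = (2 - (-4)·0.062 - (-4)·1.035) / (10) = 0.639
  r = (8 - (1.5)·0.062 - (-4)·0.639) / (8.5) = 1.231
Iteration 3:
  p = (0 - (3)·0.639 - (-1)·1.231) / (7) = -0.098
  q = (2 - (-4)·-0.098 - (-4)·1.231) / (10) = 0.653
  r = (8 - (1.5)·-0.098 - (-4)·0.653) / (8.5) = 1.266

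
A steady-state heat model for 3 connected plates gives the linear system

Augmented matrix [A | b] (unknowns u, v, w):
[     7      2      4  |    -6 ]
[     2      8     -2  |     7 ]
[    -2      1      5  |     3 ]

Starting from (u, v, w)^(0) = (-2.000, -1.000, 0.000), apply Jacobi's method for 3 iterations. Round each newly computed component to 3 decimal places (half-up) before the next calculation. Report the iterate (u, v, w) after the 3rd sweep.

(-1.203, 1.212, -0.104)

Iteration 1:
  u = (-6 - (2)·-1.000 - (4)·0.000) / (7) = -0.571
  v = (7 - (2)·-2.000 - (-2)·0.000) / (8) = 1.375
  w = (3 - (-2)·-2.000 - (1)·-1.000) / (5) = 0.000
Iteration 2:
  u = (-6 - (2)·1.375 - (4)·0.000) / (7) = -1.250
  v = (7 - (2)·-0.571 - (-2)·0.000) / (8) = 1.018
  w = (3 - (-2)·-0.571 - (1)·1.375) / (5) = 0.097
Iteration 3:
  u = (-6 - (2)·1.018 - (4)·0.097) / (7) = -1.203
  v = (7 - (2)·-1.250 - (-2)·0.097) / (8) = 1.212
  w = (3 - (-2)·-1.250 - (1)·1.018) / (5) = -0.104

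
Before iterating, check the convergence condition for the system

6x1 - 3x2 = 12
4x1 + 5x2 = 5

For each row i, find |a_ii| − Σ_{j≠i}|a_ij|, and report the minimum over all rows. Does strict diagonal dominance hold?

1

row 1: |6| − (3) = 3
row 2: |5| − (4) = 1
minimum over rows = 1 → strictly diagonally dominant (convergence guaranteed)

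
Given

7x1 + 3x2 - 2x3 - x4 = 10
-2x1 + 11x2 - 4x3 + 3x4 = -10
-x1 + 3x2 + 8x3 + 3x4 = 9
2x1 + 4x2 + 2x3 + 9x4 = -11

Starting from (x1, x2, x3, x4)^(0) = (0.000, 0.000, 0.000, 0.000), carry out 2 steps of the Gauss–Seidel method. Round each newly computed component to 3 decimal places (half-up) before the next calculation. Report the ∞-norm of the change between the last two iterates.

Iteration 1:
  x1 = (10 - (3)·0.000 - (-2)·0.000 - (-1)·0.000) / (7) = 1.429
  x2 = (-10 - (-2)·1.429 - (-4)·0.000 - (3)·0.000) / (11) = -0.649
  x3 = (9 - (-1)·1.429 - (3)·-0.649 - (3)·0.000) / (8) = 1.547
  x4 = (-11 - (2)·1.429 - (4)·-0.649 - (2)·1.547) / (9) = -1.595
Iteration 2:
  x1 = (10 - (3)·-0.649 - (-2)·1.547 - (-1)·-1.595) / (7) = 1.921
  x2 = (-10 - (-2)·1.921 - (-4)·1.547 - (3)·-1.595) / (11) = 0.438
  x3 = (9 - (-1)·1.921 - (3)·0.438 - (3)·-1.595) / (8) = 1.799
  x4 = (-11 - (2)·1.921 - (4)·0.438 - (2)·1.799) / (9) = -2.244
Change: (0.492, 1.087, 0.252, -0.649) → max |·| = 1.087

1.087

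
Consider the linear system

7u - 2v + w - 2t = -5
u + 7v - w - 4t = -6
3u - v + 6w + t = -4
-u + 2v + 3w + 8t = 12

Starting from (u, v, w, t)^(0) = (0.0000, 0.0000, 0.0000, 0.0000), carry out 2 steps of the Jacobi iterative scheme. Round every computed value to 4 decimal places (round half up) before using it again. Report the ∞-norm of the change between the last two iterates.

0.8639

Iteration 1:
  u = (-5 - (-2)·0.0000 - (1)·0.0000 - (-2)·0.0000) / (7) = -0.7143
  v = (-6 - (1)·0.0000 - (-1)·0.0000 - (-4)·0.0000) / (7) = -0.8571
  w = (-4 - (3)·0.0000 - (-1)·0.0000 - (1)·0.0000) / (6) = -0.6667
  t = (12 - (-1)·0.0000 - (2)·0.0000 - (3)·0.0000) / (8) = 1.5000
Iteration 2:
  u = (-5 - (-2)·-0.8571 - (1)·-0.6667 - (-2)·1.5000) / (7) = -0.4354
  v = (-6 - (1)·-0.7143 - (-1)·-0.6667 - (-4)·1.5000) / (7) = 0.0068
  w = (-4 - (3)·-0.7143 - (-1)·-0.8571 - (1)·1.5000) / (6) = -0.7024
  t = (12 - (-1)·-0.7143 - (2)·-0.8571 - (3)·-0.6667) / (8) = 1.8750
Change: (0.2789, 0.8639, -0.0357, 0.3750) → max |·| = 0.8639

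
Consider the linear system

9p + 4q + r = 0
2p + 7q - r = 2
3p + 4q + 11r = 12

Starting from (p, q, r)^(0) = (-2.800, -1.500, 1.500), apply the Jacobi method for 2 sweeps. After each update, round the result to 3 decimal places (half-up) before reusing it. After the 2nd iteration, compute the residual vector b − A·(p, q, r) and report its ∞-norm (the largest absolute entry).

7.286

Iteration 1:
  p = (0 - (4)·-1.500 - (1)·1.500) / (9) = 0.500
  q = (2 - (2)·-2.800 - (-1)·1.500) / (7) = 1.300
  r = (12 - (3)·-2.800 - (4)·-1.500) / (11) = 2.400
Iteration 2:
  p = (0 - (4)·1.300 - (1)·2.400) / (9) = -0.844
  q = (2 - (2)·0.500 - (-1)·2.400) / (7) = 0.486
  r = (12 - (3)·0.500 - (4)·1.300) / (11) = 0.482
Residual b − A·x = (5.170, 0.768, 7.286); ∞-norm = 7.286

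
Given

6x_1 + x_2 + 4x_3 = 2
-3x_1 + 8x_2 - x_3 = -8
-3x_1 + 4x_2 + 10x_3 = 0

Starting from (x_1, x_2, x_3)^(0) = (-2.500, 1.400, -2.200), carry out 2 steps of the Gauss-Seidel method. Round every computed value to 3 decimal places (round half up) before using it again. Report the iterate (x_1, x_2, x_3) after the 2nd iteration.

Iteration 1:
  x_1 = (2 - (1)·1.400 - (4)·-2.200) / (6) = 1.567
  x_2 = (-8 - (-3)·1.567 - (-1)·-2.200) / (8) = -0.687
  x_3 = (0 - (-3)·1.567 - (4)·-0.687) / (10) = 0.745
Iteration 2:
  x_1 = (2 - (1)·-0.687 - (4)·0.745) / (6) = -0.049
  x_2 = (-8 - (-3)·-0.049 - (-1)·0.745) / (8) = -0.925
  x_3 = (0 - (-3)·-0.049 - (4)·-0.925) / (10) = 0.355

(-0.049, -0.925, 0.355)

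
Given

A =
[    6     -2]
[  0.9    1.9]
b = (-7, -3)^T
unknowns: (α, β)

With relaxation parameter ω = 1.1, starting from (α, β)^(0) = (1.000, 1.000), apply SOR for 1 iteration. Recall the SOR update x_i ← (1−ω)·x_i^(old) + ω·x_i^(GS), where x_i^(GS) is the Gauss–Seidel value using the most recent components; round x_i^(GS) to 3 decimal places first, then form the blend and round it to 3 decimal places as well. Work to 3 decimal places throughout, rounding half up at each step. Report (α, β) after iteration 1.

Iteration 1:
  α: GS value = (-7 - (-2)·1.000) / (6) = -0.833;  α ← (1−ω)·1.000 + ω·-0.833 = -1.016
  β: GS value = (-3 - (0.9)·-1.016) / (1.9) = -1.098;  β ← (1−ω)·1.000 + ω·-1.098 = -1.308

(-1.016, -1.308)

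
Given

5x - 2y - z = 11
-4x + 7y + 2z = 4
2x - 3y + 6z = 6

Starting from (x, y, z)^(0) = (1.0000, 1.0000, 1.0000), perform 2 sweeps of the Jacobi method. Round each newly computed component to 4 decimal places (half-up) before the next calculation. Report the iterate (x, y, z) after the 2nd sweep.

Iteration 1:
  x = (11 - (-2)·1.0000 - (-1)·1.0000) / (5) = 2.8000
  y = (4 - (-4)·1.0000 - (2)·1.0000) / (7) = 0.8571
  z = (6 - (2)·1.0000 - (-3)·1.0000) / (6) = 1.1667
Iteration 2:
  x = (11 - (-2)·0.8571 - (-1)·1.1667) / (5) = 2.7762
  y = (4 - (-4)·2.8000 - (2)·1.1667) / (7) = 1.8381
  z = (6 - (2)·2.8000 - (-3)·0.8571) / (6) = 0.4952

(2.7762, 1.8381, 0.4952)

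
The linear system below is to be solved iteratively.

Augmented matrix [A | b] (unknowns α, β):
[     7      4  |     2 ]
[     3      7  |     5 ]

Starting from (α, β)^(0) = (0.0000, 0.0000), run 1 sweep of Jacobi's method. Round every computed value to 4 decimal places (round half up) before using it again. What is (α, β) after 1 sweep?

(0.2857, 0.7143)

Iteration 1:
  α = (2 - (4)·0.0000) / (7) = 0.2857
  β = (5 - (3)·0.0000) / (7) = 0.7143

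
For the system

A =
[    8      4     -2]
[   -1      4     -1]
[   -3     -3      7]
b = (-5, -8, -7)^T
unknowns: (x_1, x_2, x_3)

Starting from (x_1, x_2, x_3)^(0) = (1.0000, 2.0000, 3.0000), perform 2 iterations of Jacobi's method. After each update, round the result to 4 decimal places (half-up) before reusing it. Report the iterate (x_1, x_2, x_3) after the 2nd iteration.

Iteration 1:
  x_1 = (-5 - (4)·2.0000 - (-2)·3.0000) / (8) = -0.8750
  x_2 = (-8 - (-1)·1.0000 - (-1)·3.0000) / (4) = -1.0000
  x_3 = (-7 - (-3)·1.0000 - (-3)·2.0000) / (7) = 0.2857
Iteration 2:
  x_1 = (-5 - (4)·-1.0000 - (-2)·0.2857) / (8) = -0.0536
  x_2 = (-8 - (-1)·-0.8750 - (-1)·0.2857) / (4) = -2.1473
  x_3 = (-7 - (-3)·-0.8750 - (-3)·-1.0000) / (7) = -1.8036

(-0.0536, -2.1473, -1.8036)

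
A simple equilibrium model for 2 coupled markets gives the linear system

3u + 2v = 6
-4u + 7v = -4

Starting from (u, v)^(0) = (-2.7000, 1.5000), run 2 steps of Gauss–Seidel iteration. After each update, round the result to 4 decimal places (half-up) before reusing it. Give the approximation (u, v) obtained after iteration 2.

(2.0000, 0.5714)

Iteration 1:
  u = (6 - (2)·1.5000) / (3) = 1.0000
  v = (-4 - (-4)·1.0000) / (7) = 0.0000
Iteration 2:
  u = (6 - (2)·0.0000) / (3) = 2.0000
  v = (-4 - (-4)·2.0000) / (7) = 0.5714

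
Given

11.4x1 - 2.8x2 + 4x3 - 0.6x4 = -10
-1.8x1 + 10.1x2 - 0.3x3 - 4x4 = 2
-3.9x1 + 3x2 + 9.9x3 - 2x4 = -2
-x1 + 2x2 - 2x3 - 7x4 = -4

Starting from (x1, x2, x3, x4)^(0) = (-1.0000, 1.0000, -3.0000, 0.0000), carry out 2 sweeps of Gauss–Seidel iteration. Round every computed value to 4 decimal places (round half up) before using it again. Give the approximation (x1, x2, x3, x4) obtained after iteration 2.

Iteration 1:
  x1 = (-10 - (-2.8)·1.0000 - (4)·-3.0000 - (-0.6)·0.0000) / (11.4) = 0.4211
  x2 = (2 - (-1.8)·0.4211 - (-0.3)·-3.0000 - (-4)·0.0000) / (10.1) = 0.1840
  x3 = (-2 - (-3.9)·0.4211 - (3)·0.1840 - (-2)·0.0000) / (9.9) = -0.0919
  x4 = (-4 - (-1)·0.4211 - (2)·0.1840 - (-2)·-0.0919) / (-7) = 0.5901
Iteration 2:
  x1 = (-10 - (-2.8)·0.1840 - (4)·-0.0919 - (-0.6)·0.5901) / (11.4) = -0.7687
  x2 = (2 - (-1.8)·-0.7687 - (-0.3)·-0.0919 - (-4)·0.5901) / (10.1) = 0.2920
  x3 = (-2 - (-3.9)·-0.7687 - (3)·0.2920 - (-2)·0.5901) / (9.9) = -0.4741
  x4 = (-4 - (-1)·-0.7687 - (2)·0.2920 - (-2)·-0.4741) / (-7) = 0.9001

(-0.7687, 0.2920, -0.4741, 0.9001)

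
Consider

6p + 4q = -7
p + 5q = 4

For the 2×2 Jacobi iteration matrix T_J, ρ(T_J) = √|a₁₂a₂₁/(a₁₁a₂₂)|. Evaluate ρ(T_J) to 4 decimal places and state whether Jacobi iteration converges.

a₁₂a₂₁/(a₁₁a₂₂) = (4)·(1) / ((6)·(5)) = 0.133333
ρ = √|0.133333| = √0.133333 = 0.3651
ρ < 1, so Jacobi converges

0.3651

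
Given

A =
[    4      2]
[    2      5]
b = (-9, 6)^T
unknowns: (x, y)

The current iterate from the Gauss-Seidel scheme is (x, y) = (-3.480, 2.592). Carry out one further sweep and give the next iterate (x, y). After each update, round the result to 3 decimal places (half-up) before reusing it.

One sweep:
  x = (-9 - (2)·2.592) / (4) = -3.546
  y = (6 - (2)·-3.546) / (5) = 2.618

(-3.546, 2.618)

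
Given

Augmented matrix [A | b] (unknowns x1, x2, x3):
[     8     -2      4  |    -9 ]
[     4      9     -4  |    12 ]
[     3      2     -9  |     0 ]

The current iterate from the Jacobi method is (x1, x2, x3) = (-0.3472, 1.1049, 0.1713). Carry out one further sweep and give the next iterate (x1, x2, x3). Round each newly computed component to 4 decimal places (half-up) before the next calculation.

One sweep:
  x1 = (-9 - (-2)·1.1049 - (4)·0.1713) / (8) = -0.9344
  x2 = (12 - (4)·-0.3472 - (-4)·0.1713) / (9) = 1.5638
  x3 = (0 - (3)·-0.3472 - (2)·1.1049) / (-9) = 0.1298

(-0.9344, 1.5638, 0.1298)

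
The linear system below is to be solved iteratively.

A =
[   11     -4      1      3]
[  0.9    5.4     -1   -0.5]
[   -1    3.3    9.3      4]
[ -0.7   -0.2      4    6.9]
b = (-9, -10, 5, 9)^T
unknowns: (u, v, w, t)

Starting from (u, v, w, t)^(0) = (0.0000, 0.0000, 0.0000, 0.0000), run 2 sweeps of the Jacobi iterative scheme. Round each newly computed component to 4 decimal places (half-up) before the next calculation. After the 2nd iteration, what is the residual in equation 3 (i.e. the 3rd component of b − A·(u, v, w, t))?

-0.4620

Iteration 1:
  u = (-9 - (-4)·0.0000 - (1)·0.0000 - (3)·0.0000) / (11) = -0.8182
  v = (-10 - (0.9)·0.0000 - (-1)·0.0000 - (-0.5)·0.0000) / (5.4) = -1.8519
  w = (5 - (-1)·0.0000 - (3.3)·0.0000 - (4)·0.0000) / (9.3) = 0.5376
  t = (9 - (-0.7)·0.0000 - (-0.2)·0.0000 - (4)·0.0000) / (6.9) = 1.3043
Iteration 2:
  u = (-9 - (-4)·-1.8519 - (1)·0.5376 - (3)·1.3043) / (11) = -1.8962
  v = (-10 - (0.9)·-0.8182 - (-1)·0.5376 - (-0.5)·1.3043) / (5.4) = -1.4952
  w = (5 - (-1)·-0.8182 - (3.3)·-1.8519 - (4)·1.3043) / (9.3) = 0.5458
  t = (9 - (-0.7)·-0.8182 - (-0.2)·-1.8519 - (4)·0.5376) / (6.9) = 0.8560
Residual b − A·x = (2.7636, 0.7545, -0.4620, -0.7160)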